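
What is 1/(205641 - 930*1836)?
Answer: -1/1501839 ≈ -6.6585e-7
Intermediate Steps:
1/(205641 - 930*1836) = 1/(205641 - 1707480) = 1/(-1501839) = -1/1501839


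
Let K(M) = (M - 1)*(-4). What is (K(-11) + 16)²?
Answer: 4096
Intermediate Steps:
K(M) = 4 - 4*M (K(M) = (-1 + M)*(-4) = 4 - 4*M)
(K(-11) + 16)² = ((4 - 4*(-11)) + 16)² = ((4 + 44) + 16)² = (48 + 16)² = 64² = 4096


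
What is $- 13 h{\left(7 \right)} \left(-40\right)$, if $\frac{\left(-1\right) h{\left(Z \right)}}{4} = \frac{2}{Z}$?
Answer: $- \frac{4160}{7} \approx -594.29$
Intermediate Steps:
$h{\left(Z \right)} = - \frac{8}{Z}$ ($h{\left(Z \right)} = - 4 \frac{2}{Z} = - \frac{8}{Z}$)
$- 13 h{\left(7 \right)} \left(-40\right) = - 13 \left(- \frac{8}{7}\right) \left(-40\right) = - 13 \left(\left(-8\right) \frac{1}{7}\right) \left(-40\right) = \left(-13\right) \left(- \frac{8}{7}\right) \left(-40\right) = \frac{104}{7} \left(-40\right) = - \frac{4160}{7}$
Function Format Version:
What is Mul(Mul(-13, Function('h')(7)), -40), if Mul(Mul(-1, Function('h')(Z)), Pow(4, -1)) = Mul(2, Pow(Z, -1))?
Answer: Rational(-4160, 7) ≈ -594.29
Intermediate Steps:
Function('h')(Z) = Mul(-8, Pow(Z, -1)) (Function('h')(Z) = Mul(-4, Mul(2, Pow(Z, -1))) = Mul(-8, Pow(Z, -1)))
Mul(Mul(-13, Function('h')(7)), -40) = Mul(Mul(-13, Mul(-8, Pow(7, -1))), -40) = Mul(Mul(-13, Mul(-8, Rational(1, 7))), -40) = Mul(Mul(-13, Rational(-8, 7)), -40) = Mul(Rational(104, 7), -40) = Rational(-4160, 7)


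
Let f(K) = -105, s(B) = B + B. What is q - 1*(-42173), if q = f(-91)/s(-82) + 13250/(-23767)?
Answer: 164381735859/3897788 ≈ 42173.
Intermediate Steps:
s(B) = 2*B
q = 322535/3897788 (q = -105/(2*(-82)) + 13250/(-23767) = -105/(-164) + 13250*(-1/23767) = -105*(-1/164) - 13250/23767 = 105/164 - 13250/23767 = 322535/3897788 ≈ 0.082748)
q - 1*(-42173) = 322535/3897788 - 1*(-42173) = 322535/3897788 + 42173 = 164381735859/3897788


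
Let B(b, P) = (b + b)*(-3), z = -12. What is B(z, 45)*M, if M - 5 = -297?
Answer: -21024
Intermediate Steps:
M = -292 (M = 5 - 297 = -292)
B(b, P) = -6*b (B(b, P) = (2*b)*(-3) = -6*b)
B(z, 45)*M = -6*(-12)*(-292) = 72*(-292) = -21024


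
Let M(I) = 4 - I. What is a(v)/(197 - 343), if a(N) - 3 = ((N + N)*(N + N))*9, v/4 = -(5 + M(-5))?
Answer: -112899/146 ≈ -773.28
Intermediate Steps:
v = -56 (v = 4*(-(5 + (4 - 1*(-5)))) = 4*(-(5 + (4 + 5))) = 4*(-(5 + 9)) = 4*(-1*14) = 4*(-14) = -56)
a(N) = 3 + 36*N² (a(N) = 3 + ((N + N)*(N + N))*9 = 3 + ((2*N)*(2*N))*9 = 3 + (4*N²)*9 = 3 + 36*N²)
a(v)/(197 - 343) = (3 + 36*(-56)²)/(197 - 343) = (3 + 36*3136)/(-146) = (3 + 112896)*(-1/146) = 112899*(-1/146) = -112899/146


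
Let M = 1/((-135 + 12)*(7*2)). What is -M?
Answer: 1/1722 ≈ 0.00058072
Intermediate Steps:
M = -1/1722 (M = 1/(-123*14) = 1/(-1722) = -1/1722 ≈ -0.00058072)
-M = -1*(-1/1722) = 1/1722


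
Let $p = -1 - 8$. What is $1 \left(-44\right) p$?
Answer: $396$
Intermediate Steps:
$p = -9$
$1 \left(-44\right) p = 1 \left(-44\right) \left(-9\right) = \left(-44\right) \left(-9\right) = 396$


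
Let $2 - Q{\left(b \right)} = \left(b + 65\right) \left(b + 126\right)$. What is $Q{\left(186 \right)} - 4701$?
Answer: $-83011$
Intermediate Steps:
$Q{\left(b \right)} = 2 - \left(65 + b\right) \left(126 + b\right)$ ($Q{\left(b \right)} = 2 - \left(b + 65\right) \left(b + 126\right) = 2 - \left(65 + b\right) \left(126 + b\right)$)
$Q{\left(186 \right)} - 4701 = \left(-8188 - 186^{2} - 35526\right) - 4701 = \left(-8188 - 34596 - 35526\right) - 4701 = -78310 - 4701 = -83011$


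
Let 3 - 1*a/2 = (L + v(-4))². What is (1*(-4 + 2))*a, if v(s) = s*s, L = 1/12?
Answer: 36817/36 ≈ 1022.7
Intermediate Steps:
L = 1/12 ≈ 0.083333
v(s) = s²
a = -36817/72 (a = 6 - 2*(1/12 + (-4)²)² = 6 - 2*(1/12 + 16)² = 6 - 2*(193/12)² = 6 - 2*37249/144 = 6 - 37249/72 = -36817/72 ≈ -511.35)
(1*(-4 + 2))*a = (1*(-4 + 2))*(-36817/72) = (1*(-2))*(-36817/72) = -2*(-36817/72) = 36817/36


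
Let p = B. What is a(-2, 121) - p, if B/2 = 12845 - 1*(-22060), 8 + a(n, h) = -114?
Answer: -69932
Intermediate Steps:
a(n, h) = -122 (a(n, h) = -8 - 114 = -122)
B = 69810 (B = 2*(12845 - 1*(-22060)) = 2*(12845 + 22060) = 2*34905 = 69810)
p = 69810
a(-2, 121) - p = -122 - 1*69810 = -122 - 69810 = -69932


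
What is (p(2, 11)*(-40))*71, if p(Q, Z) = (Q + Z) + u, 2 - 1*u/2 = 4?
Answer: -25560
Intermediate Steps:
u = -4 (u = 4 - 2*4 = 4 - 8 = -4)
p(Q, Z) = -4 + Q + Z (p(Q, Z) = (Q + Z) - 4 = -4 + Q + Z)
(p(2, 11)*(-40))*71 = ((-4 + 2 + 11)*(-40))*71 = (9*(-40))*71 = -360*71 = -25560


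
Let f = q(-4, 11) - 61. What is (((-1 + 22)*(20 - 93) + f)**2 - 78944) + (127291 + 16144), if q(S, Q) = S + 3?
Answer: 2608516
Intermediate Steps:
q(S, Q) = 3 + S
f = -62 (f = (3 - 4) - 61 = -1 - 61 = -62)
(((-1 + 22)*(20 - 93) + f)**2 - 78944) + (127291 + 16144) = (((-1 + 22)*(20 - 93) - 62)**2 - 78944) + (127291 + 16144) = ((21*(-73) - 62)**2 - 78944) + 143435 = ((-1533 - 62)**2 - 78944) + 143435 = ((-1595)**2 - 78944) + 143435 = (2544025 - 78944) + 143435 = 2465081 + 143435 = 2608516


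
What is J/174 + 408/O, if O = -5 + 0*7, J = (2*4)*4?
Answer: -35416/435 ≈ -81.416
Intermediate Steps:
J = 32 (J = 8*4 = 32)
O = -5 (O = -5 + 0 = -5)
J/174 + 408/O = 32/174 + 408/(-5) = 32*(1/174) + 408*(-⅕) = 16/87 - 408/5 = -35416/435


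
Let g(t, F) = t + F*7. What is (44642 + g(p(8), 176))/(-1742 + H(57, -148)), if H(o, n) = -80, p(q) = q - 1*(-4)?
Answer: -22943/911 ≈ -25.184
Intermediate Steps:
p(q) = 4 + q (p(q) = q + 4 = 4 + q)
g(t, F) = t + 7*F
(44642 + g(p(8), 176))/(-1742 + H(57, -148)) = (44642 + ((4 + 8) + 7*176))/(-1742 - 80) = (44642 + (12 + 1232))/(-1822) = (44642 + 1244)*(-1/1822) = 45886*(-1/1822) = -22943/911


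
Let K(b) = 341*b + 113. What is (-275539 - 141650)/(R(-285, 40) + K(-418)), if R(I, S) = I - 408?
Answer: 139063/47706 ≈ 2.9150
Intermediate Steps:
K(b) = 113 + 341*b
R(I, S) = -408 + I
(-275539 - 141650)/(R(-285, 40) + K(-418)) = (-275539 - 141650)/((-408 - 285) + (113 + 341*(-418))) = -417189/(-693 + (113 - 142538)) = -417189/(-693 - 142425) = -417189/(-143118) = -417189*(-1/143118) = 139063/47706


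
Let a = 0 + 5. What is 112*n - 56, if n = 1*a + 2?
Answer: 728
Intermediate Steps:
a = 5
n = 7 (n = 1*5 + 2 = 5 + 2 = 7)
112*n - 56 = 112*7 - 56 = 784 - 56 = 728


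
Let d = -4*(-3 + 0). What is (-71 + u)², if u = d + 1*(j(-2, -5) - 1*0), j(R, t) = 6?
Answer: 2809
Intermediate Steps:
d = 12 (d = -4*(-3) = 12)
u = 18 (u = 12 + 1*(6 - 1*0) = 12 + 1*(6 + 0) = 12 + 1*6 = 12 + 6 = 18)
(-71 + u)² = (-71 + 18)² = (-53)² = 2809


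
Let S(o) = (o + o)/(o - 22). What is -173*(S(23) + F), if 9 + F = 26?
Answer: -10899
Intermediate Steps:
S(o) = 2*o/(-22 + o) (S(o) = (2*o)/(-22 + o) = 2*o/(-22 + o))
F = 17 (F = -9 + 26 = 17)
-173*(S(23) + F) = -173*(2*23/(-22 + 23) + 17) = -173*(2*23/1 + 17) = -173*(2*23*1 + 17) = -173*(46 + 17) = -173*63 = -10899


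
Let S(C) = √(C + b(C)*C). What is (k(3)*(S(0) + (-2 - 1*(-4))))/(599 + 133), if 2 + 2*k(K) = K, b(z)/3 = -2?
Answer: 1/732 ≈ 0.0013661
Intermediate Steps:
b(z) = -6 (b(z) = 3*(-2) = -6)
k(K) = -1 + K/2
S(C) = √5*√(-C) (S(C) = √(C - 6*C) = √(-5*C) = √5*√(-C))
(k(3)*(S(0) + (-2 - 1*(-4))))/(599 + 133) = ((-1 + (½)*3)*(√5*√(-1*0) + (-2 - 1*(-4))))/(599 + 133) = ((-1 + 3/2)*(√5*√0 + (-2 + 4)))/732 = ((√5*0 + 2)/2)/732 = ((0 + 2)/2)/732 = ((½)*2)/732 = (1/732)*1 = 1/732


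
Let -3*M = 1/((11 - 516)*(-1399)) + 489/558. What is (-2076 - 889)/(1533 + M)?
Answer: -1168874782650/604230555059 ≈ -1.9345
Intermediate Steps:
M = -115158871/394224210 (M = -(1/((11 - 516)*(-1399)) + 489/558)/3 = -(-1/1399/(-505) + 489*(1/558))/3 = -(-1/505*(-1/1399) + 163/186)/3 = -(1/706495 + 163/186)/3 = -1/3*115158871/131408070 = -115158871/394224210 ≈ -0.29212)
(-2076 - 889)/(1533 + M) = (-2076 - 889)/(1533 - 115158871/394224210) = -2965/604230555059/394224210 = -2965*394224210/604230555059 = -1168874782650/604230555059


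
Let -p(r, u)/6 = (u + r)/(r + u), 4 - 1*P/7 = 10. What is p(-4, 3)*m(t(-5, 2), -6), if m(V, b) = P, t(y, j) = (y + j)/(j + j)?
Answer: 252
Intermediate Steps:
t(y, j) = (j + y)/(2*j) (t(y, j) = (j + y)/((2*j)) = (j + y)*(1/(2*j)) = (j + y)/(2*j))
P = -42 (P = 28 - 7*10 = 28 - 70 = -42)
m(V, b) = -42
p(r, u) = -6 (p(r, u) = -6*(u + r)/(r + u) = -6*(r + u)/(r + u) = -6*1 = -6)
p(-4, 3)*m(t(-5, 2), -6) = -6*(-42) = 252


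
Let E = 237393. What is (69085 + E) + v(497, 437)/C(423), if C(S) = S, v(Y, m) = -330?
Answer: 43213288/141 ≈ 3.0648e+5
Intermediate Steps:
(69085 + E) + v(497, 437)/C(423) = (69085 + 237393) - 330/423 = 306478 - 330*1/423 = 306478 - 110/141 = 43213288/141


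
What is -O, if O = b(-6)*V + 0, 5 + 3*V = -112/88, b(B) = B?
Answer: -138/11 ≈ -12.545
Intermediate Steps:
V = -23/11 (V = -5/3 + (-112/88)/3 = -5/3 + (-112*1/88)/3 = -5/3 + (1/3)*(-14/11) = -5/3 - 14/33 = -23/11 ≈ -2.0909)
O = 138/11 (O = -6*(-23/11) + 0 = 138/11 + 0 = 138/11 ≈ 12.545)
-O = -1*138/11 = -138/11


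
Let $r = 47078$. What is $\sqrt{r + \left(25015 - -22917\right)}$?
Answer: $\sqrt{95010} \approx 308.24$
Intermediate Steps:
$\sqrt{r + \left(25015 - -22917\right)} = \sqrt{47078 + \left(25015 - -22917\right)} = \sqrt{47078 + \left(25015 + 22917\right)} = \sqrt{47078 + 47932} = \sqrt{95010}$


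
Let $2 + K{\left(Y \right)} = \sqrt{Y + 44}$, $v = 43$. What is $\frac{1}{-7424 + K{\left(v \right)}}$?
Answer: $- \frac{7426}{55145389} - \frac{\sqrt{87}}{55145389} \approx -0.00013483$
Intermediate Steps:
$K{\left(Y \right)} = -2 + \sqrt{44 + Y}$ ($K{\left(Y \right)} = -2 + \sqrt{Y + 44} = -2 + \sqrt{44 + Y}$)
$\frac{1}{-7424 + K{\left(v \right)}} = \frac{1}{-7424 - \left(2 - \sqrt{44 + 43}\right)} = \frac{1}{-7424 - \left(2 - \sqrt{87}\right)} = \frac{1}{-7426 + \sqrt{87}}$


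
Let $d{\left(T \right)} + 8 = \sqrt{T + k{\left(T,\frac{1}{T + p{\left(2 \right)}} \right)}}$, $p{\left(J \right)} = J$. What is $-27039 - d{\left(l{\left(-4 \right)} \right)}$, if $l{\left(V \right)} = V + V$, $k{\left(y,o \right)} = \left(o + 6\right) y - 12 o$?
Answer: $-27031 - \frac{i \sqrt{474}}{3} \approx -27031.0 - 7.2572 i$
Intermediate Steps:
$k{\left(y,o \right)} = - 12 o + y \left(6 + o\right)$ ($k{\left(y,o \right)} = \left(6 + o\right) y - 12 o = y \left(6 + o\right) - 12 o = - 12 o + y \left(6 + o\right)$)
$l{\left(V \right)} = 2 V$
$d{\left(T \right)} = -8 + \sqrt{- \frac{12}{2 + T} + 7 T + \frac{T}{2 + T}}$ ($d{\left(T \right)} = -8 + \sqrt{T + \left(- \frac{12}{T + 2} + 6 T + \frac{T}{T + 2}\right)} = -8 + \sqrt{T + \left(- \frac{12}{2 + T} + 6 T + \frac{T}{2 + T}\right)} = -8 + \sqrt{- \frac{12}{2 + T} + 7 T + \frac{T}{2 + T}}$)
$-27039 - d{\left(l{\left(-4 \right)} \right)} = -27039 - \left(-8 + \sqrt{\frac{-12 + 2 \left(-4\right) + 7 \cdot 2 \left(-4\right) \left(2 + 2 \left(-4\right)\right)}{2 + 2 \left(-4\right)}}\right) = -27039 - \left(-8 + \sqrt{\frac{-12 - 8 + 7 \left(-8\right) \left(2 - 8\right)}{2 - 8}}\right) = -27039 - \left(-8 + \sqrt{\frac{-12 - 8 + 7 \left(-8\right) \left(-6\right)}{-6}}\right) = -27039 - \left(-8 + \sqrt{- \frac{-12 - 8 + 336}{6}}\right) = -27039 - \left(-8 + \sqrt{\left(- \frac{1}{6}\right) 316}\right) = -27039 - \left(-8 + \sqrt{- \frac{158}{3}}\right) = -27039 - \left(-8 + \frac{i \sqrt{474}}{3}\right) = -27039 + \left(8 - \frac{i \sqrt{474}}{3}\right) = -27031 - \frac{i \sqrt{474}}{3}$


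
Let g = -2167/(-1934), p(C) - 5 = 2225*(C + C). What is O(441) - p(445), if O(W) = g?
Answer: -3829811003/1934 ≈ -1.9803e+6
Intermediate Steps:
p(C) = 5 + 4450*C (p(C) = 5 + 2225*(C + C) = 5 + 2225*(2*C) = 5 + 4450*C)
g = 2167/1934 (g = -2167*(-1/1934) = 2167/1934 ≈ 1.1205)
O(W) = 2167/1934
O(441) - p(445) = 2167/1934 - (5 + 4450*445) = 2167/1934 - (5 + 1980250) = 2167/1934 - 1*1980255 = 2167/1934 - 1980255 = -3829811003/1934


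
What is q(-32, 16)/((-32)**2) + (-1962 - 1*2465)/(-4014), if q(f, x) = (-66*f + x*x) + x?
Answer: 440707/128448 ≈ 3.4310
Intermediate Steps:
q(f, x) = x + x**2 - 66*f (q(f, x) = (-66*f + x**2) + x = (x**2 - 66*f) + x = x + x**2 - 66*f)
q(-32, 16)/((-32)**2) + (-1962 - 1*2465)/(-4014) = (16 + 16**2 - 66*(-32))/((-32)**2) + (-1962 - 1*2465)/(-4014) = (16 + 256 + 2112)/1024 + (-1962 - 2465)*(-1/4014) = 2384*(1/1024) - 4427*(-1/4014) = 149/64 + 4427/4014 = 440707/128448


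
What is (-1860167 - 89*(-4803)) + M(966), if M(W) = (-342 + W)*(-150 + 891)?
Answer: -970316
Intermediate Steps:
M(W) = -253422 + 741*W (M(W) = (-342 + W)*741 = -253422 + 741*W)
(-1860167 - 89*(-4803)) + M(966) = (-1860167 - 89*(-4803)) + (-253422 + 741*966) = (-1860167 + 427467) + (-253422 + 715806) = -1432700 + 462384 = -970316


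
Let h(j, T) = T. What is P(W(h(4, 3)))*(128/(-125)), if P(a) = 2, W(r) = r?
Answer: -256/125 ≈ -2.0480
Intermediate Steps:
P(W(h(4, 3)))*(128/(-125)) = 2*(128/(-125)) = 2*(128*(-1/125)) = 2*(-128/125) = -256/125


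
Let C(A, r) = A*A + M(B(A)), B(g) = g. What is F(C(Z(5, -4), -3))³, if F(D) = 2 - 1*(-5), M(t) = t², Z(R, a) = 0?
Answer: 343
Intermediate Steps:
C(A, r) = 2*A² (C(A, r) = A*A + A² = A² + A² = 2*A²)
F(D) = 7 (F(D) = 2 + 5 = 7)
F(C(Z(5, -4), -3))³ = 7³ = 343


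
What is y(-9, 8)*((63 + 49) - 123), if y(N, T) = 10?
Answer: -110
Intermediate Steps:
y(-9, 8)*((63 + 49) - 123) = 10*((63 + 49) - 123) = 10*(112 - 123) = 10*(-11) = -110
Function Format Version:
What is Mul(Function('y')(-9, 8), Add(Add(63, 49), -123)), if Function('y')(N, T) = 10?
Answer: -110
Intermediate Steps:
Mul(Function('y')(-9, 8), Add(Add(63, 49), -123)) = Mul(10, Add(Add(63, 49), -123)) = Mul(10, Add(112, -123)) = Mul(10, -11) = -110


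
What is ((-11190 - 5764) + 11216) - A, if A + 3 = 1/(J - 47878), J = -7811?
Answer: -319376414/55689 ≈ -5735.0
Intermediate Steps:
A = -167068/55689 (A = -3 + 1/(-7811 - 47878) = -3 + 1/(-55689) = -3 - 1/55689 = -167068/55689 ≈ -3.0000)
((-11190 - 5764) + 11216) - A = ((-11190 - 5764) + 11216) - 1*(-167068/55689) = (-16954 + 11216) + 167068/55689 = -5738 + 167068/55689 = -319376414/55689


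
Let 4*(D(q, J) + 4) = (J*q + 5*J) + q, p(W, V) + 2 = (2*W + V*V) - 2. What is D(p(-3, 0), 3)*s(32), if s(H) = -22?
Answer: 451/2 ≈ 225.50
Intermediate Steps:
p(W, V) = -4 + V² + 2*W (p(W, V) = -2 + ((2*W + V*V) - 2) = -2 + ((2*W + V²) - 2) = -2 + ((V² + 2*W) - 2) = -2 + (-2 + V² + 2*W) = -4 + V² + 2*W)
D(q, J) = -4 + q/4 + 5*J/4 + J*q/4 (D(q, J) = -4 + ((J*q + 5*J) + q)/4 = -4 + ((5*J + J*q) + q)/4 = -4 + (q + 5*J + J*q)/4 = -4 + (q/4 + 5*J/4 + J*q/4) = -4 + q/4 + 5*J/4 + J*q/4)
D(p(-3, 0), 3)*s(32) = (-4 + (-4 + 0² + 2*(-3))/4 + (5/4)*3 + (¼)*3*(-4 + 0² + 2*(-3)))*(-22) = (-4 + (-4 + 0 - 6)/4 + 15/4 + (¼)*3*(-4 + 0 - 6))*(-22) = (-4 + (¼)*(-10) + 15/4 + (¼)*3*(-10))*(-22) = (-4 - 5/2 + 15/4 - 15/2)*(-22) = -41/4*(-22) = 451/2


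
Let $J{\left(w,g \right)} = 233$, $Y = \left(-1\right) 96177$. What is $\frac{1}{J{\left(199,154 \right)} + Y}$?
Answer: $- \frac{1}{95944} \approx -1.0423 \cdot 10^{-5}$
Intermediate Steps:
$Y = -96177$
$\frac{1}{J{\left(199,154 \right)} + Y} = \frac{1}{233 - 96177} = \frac{1}{-95944} = - \frac{1}{95944}$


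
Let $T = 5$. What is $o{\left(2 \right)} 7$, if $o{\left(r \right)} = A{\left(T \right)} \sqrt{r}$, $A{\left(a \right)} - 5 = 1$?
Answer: $42 \sqrt{2} \approx 59.397$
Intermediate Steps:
$A{\left(a \right)} = 6$ ($A{\left(a \right)} = 5 + 1 = 6$)
$o{\left(r \right)} = 6 \sqrt{r}$
$o{\left(2 \right)} 7 = 6 \sqrt{2} \cdot 7 = 42 \sqrt{2}$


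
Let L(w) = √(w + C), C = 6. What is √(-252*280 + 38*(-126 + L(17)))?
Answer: √(-75348 + 38*√23) ≈ 274.16*I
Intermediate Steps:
L(w) = √(6 + w) (L(w) = √(w + 6) = √(6 + w))
√(-252*280 + 38*(-126 + L(17))) = √(-252*280 + 38*(-126 + √(6 + 17))) = √(-70560 + 38*(-126 + √23)) = √(-70560 + (-4788 + 38*√23)) = √(-75348 + 38*√23)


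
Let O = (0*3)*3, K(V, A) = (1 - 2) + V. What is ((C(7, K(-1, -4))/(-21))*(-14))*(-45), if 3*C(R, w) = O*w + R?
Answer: -70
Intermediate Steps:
K(V, A) = -1 + V
O = 0 (O = 0*3 = 0)
C(R, w) = R/3 (C(R, w) = (0*w + R)/3 = (0 + R)/3 = R/3)
((C(7, K(-1, -4))/(-21))*(-14))*(-45) = ((((⅓)*7)/(-21))*(-14))*(-45) = (((7/3)*(-1/21))*(-14))*(-45) = -⅑*(-14)*(-45) = (14/9)*(-45) = -70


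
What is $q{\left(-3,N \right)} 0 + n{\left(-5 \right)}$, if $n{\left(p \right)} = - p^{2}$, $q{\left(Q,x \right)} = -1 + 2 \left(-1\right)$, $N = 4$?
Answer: $-25$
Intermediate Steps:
$q{\left(Q,x \right)} = -3$ ($q{\left(Q,x \right)} = -1 - 2 = -3$)
$q{\left(-3,N \right)} 0 + n{\left(-5 \right)} = \left(-3\right) 0 - \left(-5\right)^{2} = 0 - 25 = -25$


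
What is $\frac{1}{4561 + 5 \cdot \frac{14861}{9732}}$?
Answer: $\frac{9732}{44461957} \approx 0.00021888$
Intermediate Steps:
$\frac{1}{4561 + 5 \cdot \frac{14861}{9732}} = \frac{1}{4561 + \frac{74305}{9732}} = \frac{1}{\frac{44461957}{9732}} = \frac{9732}{44461957}$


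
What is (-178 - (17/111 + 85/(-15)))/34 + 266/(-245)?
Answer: -135587/22015 ≈ -6.1588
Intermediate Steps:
(-178 - (17/111 + 85/(-15)))/34 + 266/(-245) = (-178 - (17*(1/111) + 85*(-1/15)))*(1/34) + 266*(-1/245) = (-178 - (17/111 - 17/3))*(1/34) - 38/35 = (-178 - 1*(-204/37))*(1/34) - 38/35 = (-178 + 204/37)*(1/34) - 38/35 = -6382/37*1/34 - 38/35 = -3191/629 - 38/35 = -135587/22015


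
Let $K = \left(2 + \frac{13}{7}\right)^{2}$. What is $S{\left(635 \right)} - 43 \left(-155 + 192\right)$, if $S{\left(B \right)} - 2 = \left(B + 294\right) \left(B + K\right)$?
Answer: $\frac{29505215}{49} \approx 6.0215 \cdot 10^{5}$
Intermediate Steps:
$K = \frac{729}{49}$ ($K = \left(2 + 13 \cdot \frac{1}{7}\right)^{2} = \left(2 + \frac{13}{7}\right)^{2} = \left(\frac{27}{7}\right)^{2} = \frac{729}{49} \approx 14.878$)
$S{\left(B \right)} = 2 + \left(294 + B\right) \left(\frac{729}{49} + B\right)$ ($S{\left(B \right)} = 2 + \left(B + 294\right) \left(B + \frac{729}{49}\right) = 2 + \left(294 + B\right) \left(\frac{729}{49} + B\right)$)
$S{\left(635 \right)} - 43 \left(-155 + 192\right) = \left(4376 + 635^{2} + \frac{15135}{49} \cdot 635\right) - 43 \left(-155 + 192\right) = \left(4376 + 403225 + \frac{9610725}{49}\right) - 1591 = \frac{29583174}{49} - 1591 = \frac{29505215}{49}$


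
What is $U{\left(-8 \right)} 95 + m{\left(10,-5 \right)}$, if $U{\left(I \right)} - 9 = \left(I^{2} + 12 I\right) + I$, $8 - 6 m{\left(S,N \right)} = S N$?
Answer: $- \frac{8806}{3} \approx -2935.3$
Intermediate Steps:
$m{\left(S,N \right)} = \frac{4}{3} - \frac{N S}{6}$ ($m{\left(S,N \right)} = \frac{4}{3} - \frac{S N}{6} = \frac{4}{3} - \frac{N S}{6}$)
$U{\left(I \right)} = 9 + I^{2} + 13 I$ ($U{\left(I \right)} = 9 + \left(\left(I^{2} + 12 I\right) + I\right) = 9 + \left(I^{2} + 13 I\right) = 9 + I^{2} + 13 I$)
$U{\left(-8 \right)} 95 + m{\left(10,-5 \right)} = \left(9 + \left(-8\right)^{2} + 13 \left(-8\right)\right) 95 - \left(- \frac{4}{3} - \frac{25}{3}\right) = \left(9 + 64 - 104\right) 95 + \left(\frac{4}{3} + \frac{25}{3}\right) = \left(-31\right) 95 + \frac{29}{3} = -2945 + \frac{29}{3} = - \frac{8806}{3}$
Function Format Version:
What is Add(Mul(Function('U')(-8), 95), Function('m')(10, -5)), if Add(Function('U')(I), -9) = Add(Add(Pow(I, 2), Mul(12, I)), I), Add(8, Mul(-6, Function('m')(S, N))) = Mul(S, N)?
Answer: Rational(-8806, 3) ≈ -2935.3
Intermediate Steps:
Function('m')(S, N) = Add(Rational(4, 3), Mul(Rational(-1, 6), N, S)) (Function('m')(S, N) = Add(Rational(4, 3), Mul(Rational(-1, 6), Mul(S, N))) = Add(Rational(4, 3), Mul(Rational(-1, 6), Mul(N, S))) = Add(Rational(4, 3), Mul(Rational(-1, 6), N, S)))
Function('U')(I) = Add(9, Pow(I, 2), Mul(13, I)) (Function('U')(I) = Add(9, Add(Add(Pow(I, 2), Mul(12, I)), I)) = Add(9, Add(Pow(I, 2), Mul(13, I))) = Add(9, Pow(I, 2), Mul(13, I)))
Add(Mul(Function('U')(-8), 95), Function('m')(10, -5)) = Add(Mul(Add(9, Pow(-8, 2), Mul(13, -8)), 95), Add(Rational(4, 3), Mul(Rational(-1, 6), -5, 10))) = Add(Mul(Add(9, 64, -104), 95), Add(Rational(4, 3), Rational(25, 3))) = Add(Mul(-31, 95), Rational(29, 3)) = Add(-2945, Rational(29, 3)) = Rational(-8806, 3)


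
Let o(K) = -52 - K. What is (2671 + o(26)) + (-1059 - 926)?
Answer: 608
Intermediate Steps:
(2671 + o(26)) + (-1059 - 926) = (2671 + (-52 - 1*26)) + (-1059 - 926) = (2671 + (-52 - 26)) - 1985 = (2671 - 78) - 1985 = 2593 - 1985 = 608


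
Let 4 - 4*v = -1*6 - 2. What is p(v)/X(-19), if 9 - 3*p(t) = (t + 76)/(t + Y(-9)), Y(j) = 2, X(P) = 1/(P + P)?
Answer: 1292/15 ≈ 86.133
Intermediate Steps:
X(P) = 1/(2*P)
v = 3 (v = 1 - (-1*6 - 2)/4 = 1 - (-6 - 2)/4 = 1 - ¼*(-8) = 1 + 2 = 3)
p(t) = 3 - (76 + t)/(3*(2 + t)) (p(t) = 3 - (t + 76)/(3*(t + 2)) = 3 - (76 + t)/(3*(2 + t)))
p(v)/X(-19) = (2*(-29 + 4*3)/(3*(2 + 3)))/(((½)/(-19))) = ((⅔)*(-29 + 12)/5)/(((½)*(-1/19))) = ((⅔)*(⅕)*(-17))/(-1/38) = -34/15*(-38) = 1292/15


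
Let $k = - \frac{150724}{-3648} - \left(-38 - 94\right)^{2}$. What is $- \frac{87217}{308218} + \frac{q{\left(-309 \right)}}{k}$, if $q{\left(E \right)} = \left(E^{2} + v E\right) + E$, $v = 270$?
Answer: $- \frac{4683267040991}{4886182111526} \approx -0.95847$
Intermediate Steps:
$q{\left(E \right)} = E^{2} + 271 E$ ($q{\left(E \right)} = \left(E^{2} + 270 E\right) + E = E^{2} + 271 E$)
$k = - \frac{15853007}{912}$ ($k = \left(-150724\right) \left(- \frac{1}{3648}\right) - \left(-132\right)^{2} = \frac{37681}{912} - 17424 = - \frac{15853007}{912} \approx -17383.0$)
$- \frac{87217}{308218} + \frac{q{\left(-309 \right)}}{k} = - \frac{87217}{308218} + \frac{\left(-309\right) \left(271 - 309\right)}{- \frac{15853007}{912}} = \left(-87217\right) \frac{1}{308218} + \left(-309\right) \left(-38\right) \left(- \frac{912}{15853007}\right) = - \frac{87217}{308218} + 11742 \left(- \frac{912}{15853007}\right) = - \frac{87217}{308218} - \frac{10708704}{15853007} = - \frac{4683267040991}{4886182111526}$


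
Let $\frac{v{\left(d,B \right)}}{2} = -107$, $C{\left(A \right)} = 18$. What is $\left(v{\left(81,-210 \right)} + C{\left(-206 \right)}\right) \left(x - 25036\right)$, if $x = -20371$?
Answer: $8899772$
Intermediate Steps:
$v{\left(d,B \right)} = -214$ ($v{\left(d,B \right)} = 2 \left(-107\right) = -214$)
$\left(v{\left(81,-210 \right)} + C{\left(-206 \right)}\right) \left(x - 25036\right) = \left(-214 + 18\right) \left(-20371 - 25036\right) = \left(-196\right) \left(-45407\right) = 8899772$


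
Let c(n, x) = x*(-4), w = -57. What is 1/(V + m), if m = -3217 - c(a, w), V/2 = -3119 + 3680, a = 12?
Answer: -1/2323 ≈ -0.00043048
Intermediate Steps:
V = 1122 (V = 2*(-3119 + 3680) = 2*561 = 1122)
c(n, x) = -4*x
m = -3445 (m = -3217 - (-4)*(-57) = -3217 - 1*228 = -3217 - 228 = -3445)
1/(V + m) = 1/(1122 - 3445) = 1/(-2323) = -1/2323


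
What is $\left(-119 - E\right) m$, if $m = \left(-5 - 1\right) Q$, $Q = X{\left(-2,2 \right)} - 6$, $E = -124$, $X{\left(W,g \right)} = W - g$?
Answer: $300$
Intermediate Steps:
$Q = -10$ ($Q = \left(-2 - 2\right) - 6 = -4 - 6 = -10$)
$m = 60$ ($m = \left(-5 - 1\right) \left(-10\right) = \left(-6\right) \left(-10\right) = 60$)
$\left(-119 - E\right) m = \left(-119 - -124\right) 60 = \left(-119 + 124\right) 60 = 5 \cdot 60 = 300$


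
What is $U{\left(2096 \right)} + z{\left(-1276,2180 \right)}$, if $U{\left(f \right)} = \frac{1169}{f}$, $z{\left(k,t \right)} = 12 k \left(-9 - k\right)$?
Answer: $- \frac{40663036015}{2096} \approx -1.94 \cdot 10^{7}$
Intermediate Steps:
$z{\left(k,t \right)} = 12 k \left(-9 - k\right)$
$U{\left(2096 \right)} + z{\left(-1276,2180 \right)} = \frac{1169}{2096} - - 15312 \left(9 - 1276\right) = 1169 \cdot \frac{1}{2096} - \left(-15312\right) \left(-1267\right) = \frac{1169}{2096} - 19400304 = - \frac{40663036015}{2096}$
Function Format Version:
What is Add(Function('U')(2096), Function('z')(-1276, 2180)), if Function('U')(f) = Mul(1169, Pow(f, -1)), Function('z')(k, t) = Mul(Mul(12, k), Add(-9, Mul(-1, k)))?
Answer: Rational(-40663036015, 2096) ≈ -1.9400e+7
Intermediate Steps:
Function('z')(k, t) = Mul(12, k, Add(-9, Mul(-1, k)))
Add(Function('U')(2096), Function('z')(-1276, 2180)) = Add(Mul(1169, Pow(2096, -1)), Mul(-12, -1276, Add(9, -1276))) = Add(Mul(1169, Rational(1, 2096)), Mul(-12, -1276, -1267)) = Add(Rational(1169, 2096), -19400304) = Rational(-40663036015, 2096)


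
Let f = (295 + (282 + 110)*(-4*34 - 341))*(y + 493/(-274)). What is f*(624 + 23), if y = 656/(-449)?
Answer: 48448100549083/123026 ≈ 3.9380e+8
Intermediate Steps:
y = -656/449 (y = 656*(-1/449) = -656/449 ≈ -1.4610)
f = 74881144589/123026 (f = (295 + (282 + 110)*(-4*34 - 341))*(-656/449 + 493/(-274)) = (295 + 392*(-136 - 341))*(-656/449 + 493*(-1/274)) = (295 + 392*(-477))*(-656/449 - 493/274) = (295 - 186984)*(-401101/123026) = -186689*(-401101/123026) = 74881144589/123026 ≈ 6.0866e+5)
f*(624 + 23) = 74881144589*(624 + 23)/123026 = (74881144589/123026)*647 = 48448100549083/123026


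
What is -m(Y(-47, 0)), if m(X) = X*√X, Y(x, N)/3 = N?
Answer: 0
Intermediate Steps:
Y(x, N) = 3*N
m(X) = X^(3/2)
-m(Y(-47, 0)) = -(3*0)^(3/2) = -0^(3/2) = -1*0 = 0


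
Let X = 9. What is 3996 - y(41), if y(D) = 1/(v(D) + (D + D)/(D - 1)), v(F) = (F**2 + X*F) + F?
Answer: 167276536/41861 ≈ 3996.0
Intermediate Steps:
v(F) = F**2 + 10*F (v(F) = (F**2 + 9*F) + F = F**2 + 10*F)
y(D) = 1/(D*(10 + D) + 2*D/(-1 + D)) (y(D) = 1/(D*(10 + D) + (D + D)/(D - 1)) = 1/(D*(10 + D) + (2*D)/(-1 + D)) = 1/(D*(10 + D) + 2*D/(-1 + D)))
3996 - y(41) = 3996 - (-1 + 41)/(41*(-8 - 1*41 + 41*(10 + 41))) = 3996 - 40/(41*(-8 - 41 + 41*51)) = 3996 - 40/(41*(-8 - 41 + 2091)) = 3996 - 40/(41*2042) = 3996 - 1*20/41861 = 3996 - 20/41861 = 167276536/41861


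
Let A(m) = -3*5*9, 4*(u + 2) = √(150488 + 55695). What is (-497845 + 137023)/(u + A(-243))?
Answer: 790921824/94121 + 1443288*√206183/94121 ≈ 15366.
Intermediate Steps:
u = -2 + √206183/4 (u = -2 + √(150488 + 55695)/4 = -2 + √206183/4 ≈ 111.52)
A(m) = -135 (A(m) = -15*9 = -135)
(-497845 + 137023)/(u + A(-243)) = (-497845 + 137023)/((-2 + √206183/4) - 135) = -360822/(-137 + √206183/4)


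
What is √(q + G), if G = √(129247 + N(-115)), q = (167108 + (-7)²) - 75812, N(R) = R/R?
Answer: √(91345 + 4*√8078) ≈ 302.83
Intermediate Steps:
N(R) = 1
q = 91345 (q = (167108 + 49) - 75812 = 167157 - 75812 = 91345)
G = 4*√8078 (G = √(129247 + 1) = √129248 = 4*√8078 ≈ 359.51)
√(q + G) = √(91345 + 4*√8078)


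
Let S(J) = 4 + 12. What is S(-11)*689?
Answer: 11024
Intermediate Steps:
S(J) = 16
S(-11)*689 = 16*689 = 11024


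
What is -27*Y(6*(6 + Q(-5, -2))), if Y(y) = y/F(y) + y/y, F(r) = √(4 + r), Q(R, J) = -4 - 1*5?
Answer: -27 - 243*I*√14/7 ≈ -27.0 - 129.89*I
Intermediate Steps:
Q(R, J) = -9 (Q(R, J) = -4 - 5 = -9)
Y(y) = 1 + y/√(4 + y) (Y(y) = y/(√(4 + y)) + y/y = y/√(4 + y) + 1 = 1 + y/√(4 + y))
-27*Y(6*(6 + Q(-5, -2))) = -27*(1 + (6*(6 - 9))/√(4 + 6*(6 - 9))) = -27*(1 + (6*(-3))/√(4 + 6*(-3))) = -27*(1 - 18/√(4 - 18)) = -27*(1 - (-9)*I*√14/7) = -27*(1 + 9*I*√14/7) = -27 - 243*I*√14/7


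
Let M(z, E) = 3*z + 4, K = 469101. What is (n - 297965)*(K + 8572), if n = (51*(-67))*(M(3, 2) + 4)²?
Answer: -614038132694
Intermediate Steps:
M(z, E) = 4 + 3*z
n = -987513 (n = (51*(-67))*((4 + 3*3) + 4)² = -3417*((4 + 9) + 4)² = -3417*(13 + 4)² = -3417*17² = -3417*289 = -987513)
(n - 297965)*(K + 8572) = (-987513 - 297965)*(469101 + 8572) = -1285478*477673 = -614038132694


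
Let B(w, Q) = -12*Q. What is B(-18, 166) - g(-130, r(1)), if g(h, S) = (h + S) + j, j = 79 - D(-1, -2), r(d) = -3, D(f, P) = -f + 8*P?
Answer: -1953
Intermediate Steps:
j = 94 (j = 79 - (-1*(-1) + 8*(-2)) = 79 - (1 - 16) = 79 - 1*(-15) = 79 + 15 = 94)
g(h, S) = 94 + S + h (g(h, S) = (h + S) + 94 = (S + h) + 94 = 94 + S + h)
B(-18, 166) - g(-130, r(1)) = -12*166 - (94 - 3 - 130) = -1992 - 1*(-39) = -1992 + 39 = -1953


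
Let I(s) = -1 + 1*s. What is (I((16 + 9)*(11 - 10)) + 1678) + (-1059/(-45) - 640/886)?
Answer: 11461369/6645 ≈ 1724.8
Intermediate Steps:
I(s) = -1 + s
(I((16 + 9)*(11 - 10)) + 1678) + (-1059/(-45) - 640/886) = ((-1 + (16 + 9)*(11 - 10)) + 1678) + (-1059/(-45) - 640/886) = ((-1 + 25*1) + 1678) + (-1059*(-1/45) - 640*1/886) = ((-1 + 25) + 1678) + (353/15 - 320/443) = (24 + 1678) + 151579/6645 = 1702 + 151579/6645 = 11461369/6645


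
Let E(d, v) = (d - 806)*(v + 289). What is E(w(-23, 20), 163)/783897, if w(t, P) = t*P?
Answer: -190744/261299 ≈ -0.72998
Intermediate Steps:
w(t, P) = P*t
E(d, v) = (-806 + d)*(289 + v)
E(w(-23, 20), 163)/783897 = (-232934 - 806*163 + 289*(20*(-23)) + (20*(-23))*163)/783897 = (-232934 - 131378 + 289*(-460) - 460*163)*(1/783897) = (-232934 - 131378 - 132940 - 74980)*(1/783897) = -572232*1/783897 = -190744/261299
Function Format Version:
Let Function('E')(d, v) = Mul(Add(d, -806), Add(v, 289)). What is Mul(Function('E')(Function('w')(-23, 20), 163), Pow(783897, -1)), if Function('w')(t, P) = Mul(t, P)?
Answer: Rational(-190744, 261299) ≈ -0.72998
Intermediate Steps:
Function('w')(t, P) = Mul(P, t)
Function('E')(d, v) = Mul(Add(-806, d), Add(289, v))
Mul(Function('E')(Function('w')(-23, 20), 163), Pow(783897, -1)) = Mul(Add(-232934, Mul(-806, 163), Mul(289, Mul(20, -23)), Mul(Mul(20, -23), 163)), Pow(783897, -1)) = Mul(Add(-232934, -131378, Mul(289, -460), Mul(-460, 163)), Rational(1, 783897)) = Mul(Add(-232934, -131378, -132940, -74980), Rational(1, 783897)) = Mul(-572232, Rational(1, 783897)) = Rational(-190744, 261299)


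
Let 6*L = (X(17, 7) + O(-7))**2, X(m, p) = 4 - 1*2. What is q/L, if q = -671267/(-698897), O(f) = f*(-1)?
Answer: 1342534/18870219 ≈ 0.071146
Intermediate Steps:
X(m, p) = 2 (X(m, p) = 4 - 2 = 2)
O(f) = -f
q = 671267/698897 (q = -671267*(-1/698897) = 671267/698897 ≈ 0.96047)
L = 27/2 (L = (2 - 1*(-7))**2/6 = (2 + 7)**2/6 = (1/6)*9**2 = (1/6)*81 = 27/2 ≈ 13.500)
q/L = 671267/(698897*(27/2)) = (671267/698897)*(2/27) = 1342534/18870219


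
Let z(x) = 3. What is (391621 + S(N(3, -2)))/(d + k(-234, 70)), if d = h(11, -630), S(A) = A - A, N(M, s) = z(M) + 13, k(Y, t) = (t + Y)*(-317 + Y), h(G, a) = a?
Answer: 391621/89734 ≈ 4.3642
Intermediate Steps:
k(Y, t) = (-317 + Y)*(Y + t) (k(Y, t) = (Y + t)*(-317 + Y) = (-317 + Y)*(Y + t))
N(M, s) = 16 (N(M, s) = 3 + 13 = 16)
S(A) = 0
d = -630
(391621 + S(N(3, -2)))/(d + k(-234, 70)) = (391621 + 0)/(-630 + ((-234)² - 317*(-234) - 317*70 - 234*70)) = 391621/(-630 + (54756 + 74178 - 22190 - 16380)) = 391621/(-630 + 90364) = 391621/89734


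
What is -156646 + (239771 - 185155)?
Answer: -102030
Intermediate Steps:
-156646 + (239771 - 185155) = -156646 + 54616 = -102030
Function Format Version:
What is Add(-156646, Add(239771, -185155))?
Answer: -102030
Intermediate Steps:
Add(-156646, Add(239771, -185155)) = Add(-156646, 54616) = -102030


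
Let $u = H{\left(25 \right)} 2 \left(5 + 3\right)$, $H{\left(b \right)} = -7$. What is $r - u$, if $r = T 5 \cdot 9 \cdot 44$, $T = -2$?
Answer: $-3848$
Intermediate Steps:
$r = -3960$ ($r = \left(-2\right) 5 \cdot 9 \cdot 44 = \left(-10\right) 9 \cdot 44 = \left(-90\right) 44 = -3960$)
$u = -112$ ($u = - 7 \cdot 2 \left(5 + 3\right) = - 7 \cdot 2 \cdot 8 = \left(-7\right) 16 = -112$)
$r - u = -3960 - -112 = -3960 + 112 = -3848$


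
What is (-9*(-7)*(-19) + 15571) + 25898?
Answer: 40272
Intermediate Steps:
(-9*(-7)*(-19) + 15571) + 25898 = (63*(-19) + 15571) + 25898 = (-1197 + 15571) + 25898 = 14374 + 25898 = 40272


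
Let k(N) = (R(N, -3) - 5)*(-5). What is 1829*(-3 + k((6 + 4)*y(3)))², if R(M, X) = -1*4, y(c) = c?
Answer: 3226356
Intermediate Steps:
R(M, X) = -4
k(N) = 45 (k(N) = (-4 - 5)*(-5) = -9*(-5) = 45)
1829*(-3 + k((6 + 4)*y(3)))² = 1829*(-3 + 45)² = 1829*42² = 1829*1764 = 3226356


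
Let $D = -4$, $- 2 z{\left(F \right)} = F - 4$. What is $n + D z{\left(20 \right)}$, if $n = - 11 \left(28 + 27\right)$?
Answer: $-573$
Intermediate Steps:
$z{\left(F \right)} = 2 - \frac{F}{2}$ ($z{\left(F \right)} = - \frac{F - 4}{2} = - \frac{-4 + F}{2} = 2 - \frac{F}{2}$)
$n = -605$ ($n = \left(-11\right) 55 = -605$)
$n + D z{\left(20 \right)} = -605 - 4 \left(2 - 10\right) = -605 - -32 = -605 + 32 = -573$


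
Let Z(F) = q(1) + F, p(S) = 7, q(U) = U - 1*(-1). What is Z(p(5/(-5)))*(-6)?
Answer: -54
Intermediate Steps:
q(U) = 1 + U (q(U) = U + 1 = 1 + U)
Z(F) = 2 + F (Z(F) = (1 + 1) + F = 2 + F)
Z(p(5/(-5)))*(-6) = (2 + 7)*(-6) = 9*(-6) = -54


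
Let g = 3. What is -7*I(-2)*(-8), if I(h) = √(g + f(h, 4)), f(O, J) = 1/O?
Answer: 28*√10 ≈ 88.544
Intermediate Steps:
I(h) = √(3 + 1/h)
-7*I(-2)*(-8) = -7*√(3 + 1/(-2))*(-8) = -7*√(3 - ½)*(-8) = -7*√10/2*(-8) = 28*√10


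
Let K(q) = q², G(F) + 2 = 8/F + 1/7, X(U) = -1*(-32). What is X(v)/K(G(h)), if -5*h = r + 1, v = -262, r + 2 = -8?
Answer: 127008/26569 ≈ 4.7803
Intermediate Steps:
r = -10 (r = -2 - 8 = -10)
X(U) = 32
h = 9/5 (h = -(-10 + 1)/5 = -⅕*(-9) = 9/5 ≈ 1.8000)
G(F) = -13/7 + 8/F (G(F) = -2 + (8/F + 1/7) = -2 + (8/F + 1*(⅐)) = -2 + (8/F + ⅐) = -2 + (⅐ + 8/F) = -13/7 + 8/F)
X(v)/K(G(h)) = 32/((-13/7 + 8/(9/5))²) = 32/((-13/7 + 8*(5/9))²) = 32/((-13/7 + 40/9)²) = 32/((163/63)²) = 32/(26569/3969) = 32*(3969/26569) = 127008/26569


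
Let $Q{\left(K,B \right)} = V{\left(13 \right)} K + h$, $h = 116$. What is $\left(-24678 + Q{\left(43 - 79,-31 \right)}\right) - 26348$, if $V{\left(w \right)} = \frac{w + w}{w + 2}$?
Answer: $- \frac{254862}{5} \approx -50972.0$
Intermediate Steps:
$V{\left(w \right)} = \frac{2 w}{2 + w}$
$Q{\left(K,B \right)} = 116 + \frac{26 K}{15}$ ($Q{\left(K,B \right)} = 2 \cdot 13 \frac{1}{2 + 13} K + 116 = 2 \cdot 13 \cdot \frac{1}{15} K + 116 = \frac{26 K}{15} + 116 = 116 + \frac{26 K}{15}$)
$\left(-24678 + Q{\left(43 - 79,-31 \right)}\right) - 26348 = \left(-24678 + \left(116 + \frac{26 \left(43 - 79\right)}{15}\right)\right) - 26348 = \left(-24678 + \left(116 + \frac{26}{15} \left(-36\right)\right)\right) - 26348 = \left(-24678 + \left(116 - \frac{312}{5}\right)\right) - 26348 = \left(-24678 + \frac{268}{5}\right) - 26348 = - \frac{123122}{5} - 26348 = - \frac{254862}{5}$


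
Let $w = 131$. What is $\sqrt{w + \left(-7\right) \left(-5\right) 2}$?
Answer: $\sqrt{201} \approx 14.177$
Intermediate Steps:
$\sqrt{w + \left(-7\right) \left(-5\right) 2} = \sqrt{131 + \left(-7\right) \left(-5\right) 2} = \sqrt{131 + 35 \cdot 2} = \sqrt{131 + 70} = \sqrt{201}$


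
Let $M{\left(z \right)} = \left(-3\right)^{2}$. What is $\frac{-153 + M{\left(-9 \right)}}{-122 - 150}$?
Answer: $\frac{9}{17} \approx 0.52941$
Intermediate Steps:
$M{\left(z \right)} = 9$
$\frac{-153 + M{\left(-9 \right)}}{-122 - 150} = \frac{-153 + 9}{-122 - 150} = - \frac{144}{-272} = \left(-144\right) \left(- \frac{1}{272}\right) = \frac{9}{17}$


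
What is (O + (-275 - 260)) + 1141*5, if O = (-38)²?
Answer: 6614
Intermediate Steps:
O = 1444
(O + (-275 - 260)) + 1141*5 = (1444 + (-275 - 260)) + 1141*5 = (1444 - 535) + 5705 = 909 + 5705 = 6614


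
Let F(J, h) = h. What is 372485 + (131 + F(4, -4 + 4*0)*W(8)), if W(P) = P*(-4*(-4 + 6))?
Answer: 372872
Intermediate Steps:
W(P) = -8*P (W(P) = P*(-4*2) = P*(-8) = -8*P)
372485 + (131 + F(4, -4 + 4*0)*W(8)) = 372485 + (131 + (-4 + 4*0)*(-8*8)) = 372485 + (131 + (-4 + 0)*(-64)) = 372485 + (131 - 4*(-64)) = 372485 + (131 + 256) = 372485 + 387 = 372872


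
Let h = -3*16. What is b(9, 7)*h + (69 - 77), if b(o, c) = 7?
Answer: -344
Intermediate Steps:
h = -48
b(9, 7)*h + (69 - 77) = 7*(-48) + (69 - 77) = -336 - 8 = -344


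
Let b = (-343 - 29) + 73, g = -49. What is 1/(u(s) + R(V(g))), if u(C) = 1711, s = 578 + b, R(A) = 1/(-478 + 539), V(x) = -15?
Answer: 61/104372 ≈ 0.00058445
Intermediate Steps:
R(A) = 1/61
b = -299 (b = -372 + 73 = -299)
s = 279 (s = 578 - 299 = 279)
1/(u(s) + R(V(g))) = 1/(1711 + 1/61) = 1/(104372/61) = 61/104372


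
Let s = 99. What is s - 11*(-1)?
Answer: 110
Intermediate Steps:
s - 11*(-1) = 99 - 11*(-1) = 99 + 11 = 110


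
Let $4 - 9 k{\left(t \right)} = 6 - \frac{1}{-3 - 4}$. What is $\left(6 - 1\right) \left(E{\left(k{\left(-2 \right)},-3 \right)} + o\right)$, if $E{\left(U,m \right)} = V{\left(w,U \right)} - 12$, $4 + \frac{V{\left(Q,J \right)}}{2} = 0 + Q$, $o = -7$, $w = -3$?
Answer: $-165$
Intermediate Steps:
$k{\left(t \right)} = - \frac{5}{21}$ ($k{\left(t \right)} = \frac{4}{9} - \frac{6 - \frac{1}{-3 - 4}}{9} = \frac{4}{9} - \frac{6 - \frac{1}{-7}}{9} = \frac{4}{9} - \frac{6 - - \frac{1}{7}}{9} = \frac{4}{9} - \frac{6 + \frac{1}{7}}{9} = \frac{4}{9} - \frac{43}{63} = - \frac{5}{21}$)
$V{\left(Q,J \right)} = -8 + 2 Q$ ($V{\left(Q,J \right)} = -8 + 2 \left(0 + Q\right) = -8 + 2 Q$)
$E{\left(U,m \right)} = -26$ ($E{\left(U,m \right)} = \left(-8 + 2 \left(-3\right)\right) - 12 = \left(-8 - 6\right) - 12 = -14 - 12 = -26$)
$\left(6 - 1\right) \left(E{\left(k{\left(-2 \right)},-3 \right)} + o\right) = \left(6 - 1\right) \left(-26 - 7\right) = 5 \left(-33\right) = -165$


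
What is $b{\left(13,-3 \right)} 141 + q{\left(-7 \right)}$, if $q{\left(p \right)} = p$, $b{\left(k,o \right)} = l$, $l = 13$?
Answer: $1826$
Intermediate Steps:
$b{\left(k,o \right)} = 13$
$b{\left(13,-3 \right)} 141 + q{\left(-7 \right)} = 13 \cdot 141 - 7 = 1833 - 7 = 1826$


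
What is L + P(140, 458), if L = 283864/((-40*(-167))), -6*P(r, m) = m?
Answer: -84766/2505 ≈ -33.839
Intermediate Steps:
P(r, m) = -m/6
L = 35483/835 (L = 283864/6680 = 283864*(1/6680) = 35483/835 ≈ 42.495)
L + P(140, 458) = 35483/835 - ⅙*458 = 35483/835 - 229/3 = -84766/2505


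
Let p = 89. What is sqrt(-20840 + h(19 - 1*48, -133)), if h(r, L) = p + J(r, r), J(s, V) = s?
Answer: 2*I*sqrt(5195) ≈ 144.15*I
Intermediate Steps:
h(r, L) = 89 + r
sqrt(-20840 + h(19 - 1*48, -133)) = sqrt(-20840 + (89 + (19 - 1*48))) = sqrt(-20840 + (89 + (19 - 48))) = sqrt(-20840 + (89 - 29)) = sqrt(-20840 + 60) = sqrt(-20780) = 2*I*sqrt(5195)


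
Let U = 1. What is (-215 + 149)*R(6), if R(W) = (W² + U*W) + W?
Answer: -3168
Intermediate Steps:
R(W) = W² + 2*W (R(W) = (W² + 1*W) + W = (W² + W) + W = (W + W²) + W = W² + 2*W)
(-215 + 149)*R(6) = (-215 + 149)*(6*(2 + 6)) = -396*8 = -66*48 = -3168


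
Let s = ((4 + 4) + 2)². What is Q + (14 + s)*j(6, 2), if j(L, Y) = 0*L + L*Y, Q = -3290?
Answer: -1922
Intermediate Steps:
j(L, Y) = L*Y (j(L, Y) = 0 + L*Y = L*Y)
s = 100 (s = (8 + 2)² = 10² = 100)
Q + (14 + s)*j(6, 2) = -3290 + (14 + 100)*(6*2) = -3290 + 114*12 = -3290 + 1368 = -1922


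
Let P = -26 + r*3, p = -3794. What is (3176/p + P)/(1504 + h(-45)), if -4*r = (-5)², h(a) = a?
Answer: -345915/11070892 ≈ -0.031245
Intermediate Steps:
r = -25/4 (r = -¼*(-5)² = -¼*25 = -25/4 ≈ -6.2500)
P = -179/4 (P = -26 - 25/4*3 = -26 - 75/4 = -179/4 ≈ -44.750)
(3176/p + P)/(1504 + h(-45)) = (3176/(-3794) - 179/4)/(1504 - 45) = (3176*(-1/3794) - 179/4)/1459 = (-1588/1897 - 179/4)*(1/1459) = -345915/7588*1/1459 = -345915/11070892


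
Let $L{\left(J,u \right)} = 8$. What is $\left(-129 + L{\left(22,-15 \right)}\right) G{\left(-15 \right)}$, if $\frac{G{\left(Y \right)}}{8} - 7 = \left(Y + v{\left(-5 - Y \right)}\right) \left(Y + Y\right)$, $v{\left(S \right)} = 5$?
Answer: $-297176$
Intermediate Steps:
$G{\left(Y \right)} = 56 + 16 Y \left(5 + Y\right)$ ($G{\left(Y \right)} = 56 + 8 \left(Y + 5\right) \left(Y + Y\right) = 56 + 8 \left(5 + Y\right) 2 Y = 56 + 8 \cdot 2 Y \left(5 + Y\right) = 56 + 16 Y \left(5 + Y\right)$)
$\left(-129 + L{\left(22,-15 \right)}\right) G{\left(-15 \right)} = \left(-129 + 8\right) \left(56 + 16 \left(-15\right)^{2} + 80 \left(-15\right)\right) = - 121 \left(56 + 16 \cdot 225 - 1200\right) = - 121 \left(56 + 3600 - 1200\right) = \left(-121\right) 2456 = -297176$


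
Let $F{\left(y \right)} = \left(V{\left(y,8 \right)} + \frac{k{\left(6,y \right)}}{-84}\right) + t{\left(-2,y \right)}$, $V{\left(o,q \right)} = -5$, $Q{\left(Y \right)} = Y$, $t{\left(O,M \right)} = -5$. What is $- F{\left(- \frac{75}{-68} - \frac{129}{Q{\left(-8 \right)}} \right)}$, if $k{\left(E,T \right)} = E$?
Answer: $\frac{141}{14} \approx 10.071$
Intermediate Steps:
$F{\left(y \right)} = - \frac{141}{14}$ ($F{\left(y \right)} = \left(-5 + \frac{6}{-84}\right) - 5 = \left(-5 + 6 \left(- \frac{1}{84}\right)\right) - 5 = \left(-5 - \frac{1}{14}\right) - 5 = - \frac{71}{14} - 5 = - \frac{141}{14}$)
$- F{\left(- \frac{75}{-68} - \frac{129}{Q{\left(-8 \right)}} \right)} = \left(-1\right) \left(- \frac{141}{14}\right) = \frac{141}{14}$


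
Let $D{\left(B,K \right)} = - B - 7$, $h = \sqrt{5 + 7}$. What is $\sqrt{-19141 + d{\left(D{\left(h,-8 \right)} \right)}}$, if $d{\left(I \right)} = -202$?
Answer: $29 i \sqrt{23} \approx 139.08 i$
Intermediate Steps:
$h = 2 \sqrt{3}$ ($h = \sqrt{12} = 2 \sqrt{3} \approx 3.4641$)
$D{\left(B,K \right)} = -7 - B$
$\sqrt{-19141 + d{\left(D{\left(h,-8 \right)} \right)}} = \sqrt{-19141 - 202} = \sqrt{-19343} = 29 i \sqrt{23}$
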